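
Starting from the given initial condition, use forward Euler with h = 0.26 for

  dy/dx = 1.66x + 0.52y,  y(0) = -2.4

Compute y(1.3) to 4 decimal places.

-3.2401

Euler: y_{n+1} = y_n + h·f(x_n, y_n).
x=0.000000, y=-2.400000: f=-1.248000 → y ← -2.400000 + 0.26·(-1.248000) = -2.724480
x=0.260000, y=-2.724480: f=-0.985130 → y ← -2.724480 + 0.26·(-0.985130) = -2.980614
x=0.520000, y=-2.980614: f=-0.686719 → y ← -2.980614 + 0.26·(-0.686719) = -3.159161
x=0.780000, y=-3.159161: f=-0.347964 → y ← -3.159161 + 0.26·(-0.347964) = -3.249631
x=1.040000, y=-3.249631: f=0.036592 → y ← -3.249631 + 0.26·0.036592 = -3.240117
y(1.3) ≈ -3.2401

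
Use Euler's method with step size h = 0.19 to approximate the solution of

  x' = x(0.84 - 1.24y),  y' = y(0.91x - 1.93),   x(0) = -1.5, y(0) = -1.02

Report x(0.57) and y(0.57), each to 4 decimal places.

Euler on (x,y): x_{n+1} = x_n + h·x', y_{n+1} = y_n + h·y'.
0.000000: (-1.500000, -1.020000); f=(-3.157200, 3.360900) → (-2.099868, -0.381429)
0.190000: (-2.099868, -0.381429); f=(-2.757068, 1.465023) → (-2.623711, -0.103075)
0.380000: (-2.623711, -0.103075); f=(-2.539260, 0.445033) → (-3.106170, -0.018518)
(x(0.57), y(0.57)) ≈ (-3.1062, -0.0185)

-3.1062, -0.0185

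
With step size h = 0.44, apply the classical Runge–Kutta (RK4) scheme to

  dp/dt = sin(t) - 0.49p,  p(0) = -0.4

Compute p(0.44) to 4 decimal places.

-0.2337

RK4: k1 = f(t_n, p_n); k2 = f(t_n + h/2, p_n + (h/2)·k1); k3 = f(t_n + h/2, p_n + (h/2)·k2); k4 = f(t_n + h, p_n + h·k3); p_{n+1} = p_n + (h/6)·(k1 + 2k2 + 2k3 + k4).
t=0.000000, p=-0.400000:
  k1 = f(0.000000, -0.400000) = 0.196000
  k2 = f(0.220000, -0.356880) = 0.393101
  k3 = f(0.220000, -0.313518) = 0.371853
  k4 = f(0.440000, -0.236385) = 0.541768
  p ← -0.400000 + (0.44/6)·(k1 + 2k2 + 2k3 + k4) = -0.233704
p(0.44) ≈ -0.2337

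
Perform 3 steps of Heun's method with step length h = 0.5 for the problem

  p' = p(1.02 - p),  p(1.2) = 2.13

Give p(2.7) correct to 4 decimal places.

1.1890

Heun: k1 = f(s_n, p_n); k2 = f(s_n + h, p_n + h·k1); p_{n+1} = p_n + (h/2)·(k1 + k2).
s=1.200000, p=2.130000:
  k1 = f(1.200000, 2.130000) = -2.364300
  k2 = f(1.700000, 0.947850) = 0.068387
  p ← 2.130000 + (0.5/2)·(-2.364300 + 0.068387) = 1.556022
s=1.700000, p=1.556022:
  k1 = f(1.700000, 1.556022) = -0.834062
  k2 = f(2.200000, 1.138991) = -0.135530
  p ← 1.556022 + (0.5/2)·(-0.834062 + (-0.135530)) = 1.313624
s=2.200000, p=1.313624:
  k1 = f(2.200000, 1.313624) = -0.385712
  k2 = f(2.700000, 1.120768) = -0.112938
  p ← 1.313624 + (0.5/2)·(-0.385712 + (-0.112938)) = 1.188962
p(2.7) ≈ 1.1890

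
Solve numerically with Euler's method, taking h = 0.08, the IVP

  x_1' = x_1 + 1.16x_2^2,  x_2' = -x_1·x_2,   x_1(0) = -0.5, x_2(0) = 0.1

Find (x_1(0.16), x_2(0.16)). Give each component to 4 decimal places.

Euler on (x_1,x_2): x_1_{n+1} = x_1_n + h·x_1', x_2_{n+1} = x_2_n + h·x_2'.
0.000000: (-0.500000, 0.100000); f=(-0.488400, 0.050000) → (-0.539072, 0.104000)
0.080000: (-0.539072, 0.104000); f=(-0.526525, 0.056063) → (-0.581194, 0.108485)
(x_1(0.16), x_2(0.16)) ≈ (-0.5812, 0.1085)

-0.5812, 0.1085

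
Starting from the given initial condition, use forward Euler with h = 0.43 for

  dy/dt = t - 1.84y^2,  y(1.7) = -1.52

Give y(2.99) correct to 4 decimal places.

-46.1252

Euler: y_{n+1} = y_n + h·f(t_n, y_n).
t=1.700000, y=-1.520000: f=-2.551136 → y ← -1.520000 + 0.43·(-2.551136) = -2.616988
t=2.130000, y=-2.616988: f=-10.471477 → y ← -2.616988 + 0.43·(-10.471477) = -7.119724
t=2.560000, y=-7.119724: f=-90.710452 → y ← -7.119724 + 0.43·(-90.710452) = -46.125218
y(2.99) ≈ -46.1252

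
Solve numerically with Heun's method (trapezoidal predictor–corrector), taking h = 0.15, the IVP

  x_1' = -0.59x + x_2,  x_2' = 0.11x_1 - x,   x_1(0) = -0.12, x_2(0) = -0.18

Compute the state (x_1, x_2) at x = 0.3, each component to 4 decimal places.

Heun on (x_1,x_2): k1 = f(x_n, state_n); k2 = f(x_n + h, state_n + h·k1); state_{n+1} = state_n + (h/2)·(k1 + k2).
0.000000: (-0.120000, -0.180000)
  k1 = (-0.180000, -0.013200)
  predictor → (-0.147000, -0.181980)
  k2 = (-0.270480, -0.166170)
  → (-0.153786, -0.193453)
0.150000: (-0.153786, -0.193453)
  k1 = (-0.281953, -0.166916)
  predictor → (-0.196079, -0.218490)
  k2 = (-0.395490, -0.321569)
  → (-0.204594, -0.230089)
(x_1(0.3), x_2(0.3)) ≈ (-0.2046, -0.2301)

-0.2046, -0.2301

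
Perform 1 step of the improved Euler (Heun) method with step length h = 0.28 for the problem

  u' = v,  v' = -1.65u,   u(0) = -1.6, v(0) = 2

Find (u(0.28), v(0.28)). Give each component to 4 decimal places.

-0.9365, 2.6098

Heun on (u,v): k1 = f(t_n, state_n); k2 = f(t_n + h, state_n + h·k1); state_{n+1} = state_n + (h/2)·(k1 + k2).
0.000000: (-1.600000, 2.000000)
  k1 = (2.000000, 2.640000)
  predictor → (-1.040000, 2.739200)
  k2 = (2.739200, 1.716000)
  → (-0.936512, 2.609840)
(u(0.28), v(0.28)) ≈ (-0.9365, 2.6098)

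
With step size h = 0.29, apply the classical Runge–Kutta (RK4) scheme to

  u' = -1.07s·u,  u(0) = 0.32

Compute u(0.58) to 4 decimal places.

0.2673

RK4: k1 = f(s_n, u_n); k2 = f(s_n + h/2, u_n + (h/2)·k1); k3 = f(s_n + h/2, u_n + (h/2)·k2); k4 = f(s_n + h, u_n + h·k3); u_{n+1} = u_n + (h/6)·(k1 + 2k2 + 2k3 + k4).
s=0.000000, u=0.320000:
  k1 = f(0.000000, 0.320000) = 0.000000
  k2 = f(0.145000, 0.320000) = -0.049648
  k3 = f(0.145000, 0.312801) = -0.048531
  k4 = f(0.290000, 0.305926) = -0.094929
  u ← 0.320000 + (0.29/6)·(k1 + 2k2 + 2k3 + k4) = 0.305921
s=0.290000, u=0.305921:
  k1 = f(0.290000, 0.305921) = -0.094927
  k2 = f(0.435000, 0.292157) = -0.135984
  k3 = f(0.435000, 0.286203) = -0.133213
  k4 = f(0.580000, 0.267289) = -0.165880
  u ← 0.305921 + (0.29/6)·(k1 + 2k2 + 2k3 + k4) = 0.267293
u(0.58) ≈ 0.2673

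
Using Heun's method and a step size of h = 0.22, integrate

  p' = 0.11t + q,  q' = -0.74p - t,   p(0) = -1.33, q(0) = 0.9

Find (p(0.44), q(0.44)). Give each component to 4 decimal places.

Heun on (p,q): k1 = f(t_n, state_n); k2 = f(t_n + h, state_n + h·k1); state_{n+1} = state_n + (h/2)·(k1 + k2).
0.000000: (-1.330000, 0.900000)
  k1 = (0.900000, 0.984200)
  predictor → (-1.132000, 1.116524)
  k2 = (1.140724, 0.617680)
  → (-1.105520, 1.076207)
0.220000: (-1.105520, 1.076207)
  k1 = (1.100407, 0.598085)
  predictor → (-0.863431, 1.207786)
  k2 = (1.256186, 0.198939)
  → (-0.846295, 1.163879)
(p(0.44), q(0.44)) ≈ (-0.8463, 1.1639)

-0.8463, 1.1639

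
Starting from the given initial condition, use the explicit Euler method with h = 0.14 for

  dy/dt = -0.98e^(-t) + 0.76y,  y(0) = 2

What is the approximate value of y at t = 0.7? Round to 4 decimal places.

Euler: y_{n+1} = y_n + h·f(t_n, y_n).
t=0.000000, y=2.000000: f=0.540000 → y ← 2.000000 + 0.14·0.540000 = 2.075600
t=0.140000, y=2.075600: f=0.725485 → y ← 2.075600 + 0.14·0.725485 = 2.177168
t=0.280000, y=2.177168: f=0.913980 → y ← 2.177168 + 0.14·0.913980 = 2.305125
t=0.420000, y=2.305125: f=1.107989 → y ← 2.305125 + 0.14·1.107989 = 2.460244
t=0.560000, y=2.460244: f=1.310000 → y ← 2.460244 + 0.14·1.310000 = 2.643644
y(0.7) ≈ 2.6436

2.6436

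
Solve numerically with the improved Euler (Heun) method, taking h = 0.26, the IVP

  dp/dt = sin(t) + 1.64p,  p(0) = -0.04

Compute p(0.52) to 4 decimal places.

Heun: k1 = f(t_n, p_n); k2 = f(t_n + h, p_n + h·k1); p_{n+1} = p_n + (h/2)·(k1 + k2).
t=0.000000, p=-0.040000:
  k1 = f(0.000000, -0.040000) = -0.065600
  k2 = f(0.260000, -0.057056) = 0.163509
  p ← -0.040000 + (0.26/2)·(-0.065600 + 0.163509) = -0.027272
t=0.260000, p=-0.027272:
  k1 = f(0.260000, -0.027272) = 0.212355
  k2 = f(0.520000, 0.027940) = 0.542702
  p ← -0.027272 + (0.26/2)·(0.212355 + 0.542702) = 0.070886
p(0.52) ≈ 0.0709

0.0709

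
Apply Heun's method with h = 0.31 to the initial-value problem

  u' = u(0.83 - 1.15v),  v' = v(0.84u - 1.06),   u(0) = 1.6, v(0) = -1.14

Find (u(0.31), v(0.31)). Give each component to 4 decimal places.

3.0620, -1.4163

Heun on (u,v): k1 = f(s_n, state_n); k2 = f(s_n + h, state_n + h·k1); state_{n+1} = state_n + (h/2)·(k1 + k2).
0.000000: (1.600000, -1.140000)
  k1 = (3.425600, -0.323760)
  predictor → (2.661936, -1.240366)
  k2 = (6.006447, -1.458702)
  → (3.061967, -1.416282)
(u(0.31), v(0.31)) ≈ (3.0620, -1.4163)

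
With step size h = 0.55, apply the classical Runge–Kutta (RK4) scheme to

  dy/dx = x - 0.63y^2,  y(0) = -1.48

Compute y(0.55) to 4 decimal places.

RK4: k1 = f(x_n, y_n); k2 = f(x_n + h/2, y_n + (h/2)·k1); k3 = f(x_n + h/2, y_n + (h/2)·k2); k4 = f(x_n + h, y_n + h·k3); y_{n+1} = y_n + (h/6)·(k1 + 2k2 + 2k3 + k4).
x=0.000000, y=-1.480000:
  k1 = f(0.000000, -1.480000) = -1.379952
  k2 = f(0.275000, -1.859487) = -1.903345
  k3 = f(0.275000, -2.003420) = -2.253626
  k4 = f(0.550000, -2.719494) = -4.109259
  y ← -1.480000 + (0.55/6)·(k1 + 2k2 + 2k3 + k4) = -2.745289
y(0.55) ≈ -2.7453

-2.7453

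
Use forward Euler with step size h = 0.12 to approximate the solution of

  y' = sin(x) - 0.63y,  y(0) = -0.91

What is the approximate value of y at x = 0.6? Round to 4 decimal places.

-0.4840

Euler: y_{n+1} = y_n + h·f(x_n, y_n).
x=0.000000, y=-0.910000: f=0.573300 → y ← -0.910000 + 0.12·0.573300 = -0.841204
x=0.120000, y=-0.841204: f=0.649671 → y ← -0.841204 + 0.12·0.649671 = -0.763244
x=0.240000, y=-0.763244: f=0.718546 → y ← -0.763244 + 0.12·0.718546 = -0.677018
x=0.360000, y=-0.677018: f=0.778796 → y ← -0.677018 + 0.12·0.778796 = -0.583563
x=0.480000, y=-0.583563: f=0.829424 → y ← -0.583563 + 0.12·0.829424 = -0.484032
y(0.6) ≈ -0.4840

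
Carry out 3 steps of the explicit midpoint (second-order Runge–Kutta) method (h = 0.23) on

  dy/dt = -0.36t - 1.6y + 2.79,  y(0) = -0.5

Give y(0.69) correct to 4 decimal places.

Midpoint: k1 = f(t_n, y_n); k2 = f(t_n + h/2, y_n + (h/2)·k1); y_{n+1} = y_n + h·k2.
t=0.000000, y=-0.500000:
  k1 = f(0.000000, -0.500000) = 3.590000
  k2 = f(0.115000, -0.087150) = 2.888040
  y ← -0.500000 + 0.23·2.888040 = 0.164249
t=0.230000, y=0.164249:
  k1 = f(0.230000, 0.164249) = 2.444401
  k2 = f(0.345000, 0.445355) = 1.953231
  y ← 0.164249 + 0.23·1.953231 = 0.613492
t=0.460000, y=0.613492:
  k1 = f(0.460000, 0.613492) = 1.642812
  k2 = f(0.575000, 0.802416) = 1.299135
  y ← 0.613492 + 0.23·1.299135 = 0.912293
y(0.69) ≈ 0.9123

0.9123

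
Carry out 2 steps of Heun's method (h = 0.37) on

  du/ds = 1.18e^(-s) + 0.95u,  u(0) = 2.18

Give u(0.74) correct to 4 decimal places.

Heun: k1 = f(s_n, u_n); k2 = f(s_n + h, u_n + h·k1); u_{n+1} = u_n + (h/2)·(k1 + k2).
s=0.000000, u=2.180000:
  k1 = f(0.000000, 2.180000) = 3.251000
  k2 = f(0.370000, 3.382870) = 4.028793
  u ← 2.180000 + (0.37/2)·(3.251000 + 4.028793) = 3.526762
s=0.370000, u=3.526762:
  k1 = f(0.370000, 3.526762) = 4.165490
  k2 = f(0.740000, 5.067993) = 5.377588
  u ← 3.526762 + (0.37/2)·(4.165490 + 5.377588) = 5.292231
u(0.74) ≈ 5.2922

5.2922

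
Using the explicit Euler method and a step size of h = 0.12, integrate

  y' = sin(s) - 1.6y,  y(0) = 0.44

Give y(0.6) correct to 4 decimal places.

Euler: y_{n+1} = y_n + h·f(s_n, y_n).
s=0.000000, y=0.440000: f=-0.704000 → y ← 0.440000 + 0.12·(-0.704000) = 0.355520
s=0.120000, y=0.355520: f=-0.449120 → y ← 0.355520 + 0.12·(-0.449120) = 0.301626
s=0.240000, y=0.301626: f=-0.244898 → y ← 0.301626 + 0.12·(-0.244898) = 0.272238
s=0.360000, y=0.272238: f=-0.083306 → y ← 0.272238 + 0.12·(-0.083306) = 0.262241
s=0.480000, y=0.262241: f=0.042193 → y ← 0.262241 + 0.12·0.042193 = 0.267304
y(0.6) ≈ 0.2673

0.2673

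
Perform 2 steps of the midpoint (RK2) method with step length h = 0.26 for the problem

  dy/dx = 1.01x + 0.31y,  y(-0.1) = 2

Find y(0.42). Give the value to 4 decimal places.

Midpoint: k1 = f(x_n, y_n); k2 = f(x_n + h/2, y_n + (h/2)·k1); y_{n+1} = y_n + h·k2.
x=-0.100000, y=2.000000:
  k1 = f(-0.100000, 2.000000) = 0.519000
  k2 = f(0.030000, 2.067470) = 0.671216
  y ← 2.000000 + 0.26·0.671216 = 2.174516
x=0.160000, y=2.174516:
  k1 = f(0.160000, 2.174516) = 0.835700
  k2 = f(0.290000, 2.283157) = 1.000679
  y ← 2.174516 + 0.26·1.000679 = 2.434693
y(0.42) ≈ 2.4347

2.4347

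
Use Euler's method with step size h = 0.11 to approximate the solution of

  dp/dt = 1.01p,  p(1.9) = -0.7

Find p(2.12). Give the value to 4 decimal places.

-0.8642

Euler: p_{n+1} = p_n + h·f(t_n, p_n).
t=1.900000, p=-0.700000: f=-0.707000 → p ← -0.700000 + 0.11·(-0.707000) = -0.777770
t=2.010000, p=-0.777770: f=-0.785548 → p ← -0.777770 + 0.11·(-0.785548) = -0.864180
p(2.12) ≈ -0.8642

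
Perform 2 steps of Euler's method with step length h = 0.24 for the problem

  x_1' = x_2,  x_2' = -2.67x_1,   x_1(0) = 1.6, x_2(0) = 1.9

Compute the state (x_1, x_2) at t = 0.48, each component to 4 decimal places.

2.2659, -0.4428

Euler on (x_1,x_2): x_1_{n+1} = x_1_n + h·x_1', x_2_{n+1} = x_2_n + h·x_2'.
0.000000: (1.600000, 1.900000); f=(1.900000, -4.272000) → (2.056000, 0.874720)
0.240000: (2.056000, 0.874720); f=(0.874720, -5.489520) → (2.265933, -0.442765)
(x_1(0.48), x_2(0.48)) ≈ (2.2659, -0.4428)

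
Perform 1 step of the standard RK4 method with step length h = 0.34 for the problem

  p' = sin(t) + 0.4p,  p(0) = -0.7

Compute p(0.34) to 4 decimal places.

RK4: k1 = f(t_n, p_n); k2 = f(t_n + h/2, p_n + (h/2)·k1); k3 = f(t_n + h/2, p_n + (h/2)·k2); k4 = f(t_n + h, p_n + h·k3); p_{n+1} = p_n + (h/6)·(k1 + 2k2 + 2k3 + k4).
t=0.000000, p=-0.700000:
  k1 = f(0.000000, -0.700000) = -0.280000
  k2 = f(0.170000, -0.747600) = -0.129858
  k3 = f(0.170000, -0.722076) = -0.119648
  k4 = f(0.340000, -0.740680) = 0.037215
  p ← -0.700000 + (0.34/6)·(k1 + 2k2 + 2k3 + k4) = -0.742035
p(0.34) ≈ -0.7420

-0.7420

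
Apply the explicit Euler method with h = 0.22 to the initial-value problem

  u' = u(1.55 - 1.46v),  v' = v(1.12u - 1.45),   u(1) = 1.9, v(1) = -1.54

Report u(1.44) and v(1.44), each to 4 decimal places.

6.6596, -2.7260

Euler on (u,v): u_{n+1} = u_n + h·u', v_{n+1} = v_n + h·v'.
1.000000: (1.900000, -1.540000); f=(7.216960, -1.044120) → (3.487731, -1.769706)
1.220000: (3.487731, -1.769706); f=(14.417483, -4.346857) → (6.659578, -2.726015)
(u(1.44), v(1.44)) ≈ (6.6596, -2.7260)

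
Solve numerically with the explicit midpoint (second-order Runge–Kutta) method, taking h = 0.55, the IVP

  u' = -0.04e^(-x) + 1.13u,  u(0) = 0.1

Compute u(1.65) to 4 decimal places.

0.4875

Midpoint: k1 = f(x_n, u_n); k2 = f(x_n + h/2, u_n + (h/2)·k1); u_{n+1} = u_n + h·k2.
x=0.000000, u=0.100000:
  k1 = f(0.000000, 0.100000) = 0.073000
  k2 = f(0.275000, 0.120075) = 0.105302
  u ← 0.100000 + 0.55·0.105302 = 0.157916
x=0.550000, u=0.157916:
  k1 = f(0.550000, 0.157916) = 0.155367
  k2 = f(0.825000, 0.200642) = 0.209196
  u ← 0.157916 + 0.55·0.209196 = 0.272974
x=1.100000, u=0.272974:
  k1 = f(1.100000, 0.272974) = 0.295146
  k2 = f(1.375000, 0.354139) = 0.390063
  u ← 0.272974 + 0.55·0.390063 = 0.487509
u(1.65) ≈ 0.4875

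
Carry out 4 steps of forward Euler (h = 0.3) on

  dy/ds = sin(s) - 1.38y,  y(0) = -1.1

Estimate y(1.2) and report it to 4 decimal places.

0.2350

Euler: y_{n+1} = y_n + h·f(s_n, y_n).
s=0.000000, y=-1.100000: f=1.518000 → y ← -1.100000 + 0.3·1.518000 = -0.644600
s=0.300000, y=-0.644600: f=1.185068 → y ← -0.644600 + 0.3·1.185068 = -0.289080
s=0.600000, y=-0.289080: f=0.963572 → y ← -0.289080 + 0.3·0.963572 = -0.000008
s=0.900000, y=-0.000008: f=0.783338 → y ← -0.000008 + 0.3·0.783338 = 0.234993
y(1.2) ≈ 0.2350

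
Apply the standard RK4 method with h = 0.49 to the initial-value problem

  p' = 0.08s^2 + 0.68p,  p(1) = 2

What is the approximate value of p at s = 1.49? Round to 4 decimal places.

RK4: k1 = f(s_n, p_n); k2 = f(s_n + h/2, p_n + (h/2)·k1); k3 = f(s_n + h/2, p_n + (h/2)·k2); k4 = f(s_n + h, p_n + h·k3); p_{n+1} = p_n + (h/6)·(k1 + 2k2 + 2k3 + k4).
s=1.000000, p=2.000000:
  k1 = f(1.000000, 2.000000) = 1.440000
  k2 = f(1.245000, 2.352800) = 1.723906
  k3 = f(1.245000, 2.422357) = 1.771205
  k4 = f(1.490000, 2.867890) = 2.127773
  p ← 2.000000 + (0.49/6)·(k1 + 2k2 + 2k3 + k4) = 2.862236
p(1.49) ≈ 2.8622

2.8622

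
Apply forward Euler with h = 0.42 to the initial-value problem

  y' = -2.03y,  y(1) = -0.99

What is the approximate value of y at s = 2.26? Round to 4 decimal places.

Euler: y_{n+1} = y_n + h·f(s_n, y_n).
s=1.000000, y=-0.990000: f=2.009700 → y ← -0.990000 + 0.42·2.009700 = -0.145926
s=1.420000, y=-0.145926: f=0.296230 → y ← -0.145926 + 0.42·0.296230 = -0.021509
s=1.840000, y=-0.021509: f=0.043664 → y ← -0.021509 + 0.42·0.043664 = -0.003170
y(2.26) ≈ -0.0032

-0.0032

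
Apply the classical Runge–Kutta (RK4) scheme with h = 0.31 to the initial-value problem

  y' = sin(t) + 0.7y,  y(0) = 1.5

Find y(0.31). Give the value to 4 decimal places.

RK4: k1 = f(t_n, y_n); k2 = f(t_n + h/2, y_n + (h/2)·k1); k3 = f(t_n + h/2, y_n + (h/2)·k2); k4 = f(t_n + h, y_n + h·k3); y_{n+1} = y_n + (h/6)·(k1 + 2k2 + 2k3 + k4).
t=0.000000, y=1.500000:
  k1 = f(0.000000, 1.500000) = 1.050000
  k2 = f(0.155000, 1.662750) = 1.318305
  k3 = f(0.155000, 1.704337) = 1.347416
  k4 = f(0.310000, 1.917699) = 1.647448
  y ← 1.500000 + (0.31/6)·(k1 + 2k2 + 2k3 + k4) = 1.914826
y(0.31) ≈ 1.9148

1.9148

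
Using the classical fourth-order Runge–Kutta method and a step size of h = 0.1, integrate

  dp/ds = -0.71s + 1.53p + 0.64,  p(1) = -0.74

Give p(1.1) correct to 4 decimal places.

RK4: k1 = f(s_n, p_n); k2 = f(s_n + h/2, p_n + (h/2)·k1); k3 = f(s_n + h/2, p_n + (h/2)·k2); k4 = f(s_n + h, p_n + h·k3); p_{n+1} = p_n + (h/6)·(k1 + 2k2 + 2k3 + k4).
s=1.000000, p=-0.740000:
  k1 = f(1.000000, -0.740000) = -1.202200
  k2 = f(1.050000, -0.800110) = -1.329668
  k3 = f(1.050000, -0.806483) = -1.339420
  k4 = f(1.100000, -0.873942) = -1.478131
  p ← -0.740000 + (0.1/6)·(k1 + 2k2 + 2k3 + k4) = -0.873642
p(1.1) ≈ -0.8736

-0.8736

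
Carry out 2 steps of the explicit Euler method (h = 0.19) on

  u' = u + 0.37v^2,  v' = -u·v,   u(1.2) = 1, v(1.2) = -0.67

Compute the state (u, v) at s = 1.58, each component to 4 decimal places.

1.4744, -0.4167

Euler on (u,v): u_{n+1} = u_n + h·u', v_{n+1} = v_n + h·v'.
1.200000: (1.000000, -0.670000); f=(1.166093, 0.670000) → (1.221558, -0.542700)
1.390000: (1.221558, -0.542700); f=(1.330531, 0.662939) → (1.474359, -0.416742)
(u(1.58), v(1.58)) ≈ (1.4744, -0.4167)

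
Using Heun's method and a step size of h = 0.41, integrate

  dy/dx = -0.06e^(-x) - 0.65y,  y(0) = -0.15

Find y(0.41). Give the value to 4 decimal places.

Heun: k1 = f(x_n, y_n); k2 = f(x_n + h, y_n + h·k1); y_{n+1} = y_n + (h/2)·(k1 + k2).
x=0.000000, y=-0.150000:
  k1 = f(0.000000, -0.150000) = 0.037500
  k2 = f(0.410000, -0.134625) = 0.047687
  y ← -0.150000 + (0.41/2)·(0.037500 + 0.047687) = -0.132537
y(0.41) ≈ -0.1325

-0.1325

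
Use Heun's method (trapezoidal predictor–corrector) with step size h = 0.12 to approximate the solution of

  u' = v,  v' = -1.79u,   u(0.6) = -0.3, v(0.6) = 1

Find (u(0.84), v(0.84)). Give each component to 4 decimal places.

-0.0477, 1.0758

Heun on (u,v): k1 = f(t_n, state_n); k2 = f(t_n + h, state_n + h·k1); state_{n+1} = state_n + (h/2)·(k1 + k2).
0.600000: (-0.300000, 1.000000)
  k1 = (1.000000, 0.537000)
  predictor → (-0.180000, 1.064440)
  k2 = (1.064440, 0.322200)
  → (-0.176134, 1.051552)
0.720000: (-0.176134, 1.051552)
  k1 = (1.051552, 0.315279)
  predictor → (-0.049947, 1.089385)
  k2 = (1.089385, 0.089406)
  → (-0.047677, 1.075833)
(u(0.84), v(0.84)) ≈ (-0.0477, 1.0758)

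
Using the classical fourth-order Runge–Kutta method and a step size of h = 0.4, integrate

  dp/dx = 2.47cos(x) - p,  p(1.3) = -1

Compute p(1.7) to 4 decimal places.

-0.6242

RK4: k1 = f(x_n, p_n); k2 = f(x_n + h/2, p_n + (h/2)·k1); k3 = f(x_n + h/2, p_n + (h/2)·k2); k4 = f(x_n + h, p_n + h·k3); p_{n+1} = p_n + (h/6)·(k1 + 2k2 + 2k3 + k4).
x=1.300000, p=-1.000000:
  k1 = f(1.300000, -1.000000) = 1.660722
  k2 = f(1.500000, -0.667856) = 0.842576
  k3 = f(1.500000, -0.831485) = 1.006206
  k4 = f(1.700000, -0.597518) = 0.279272
  p ← -1.000000 + (0.4/6)·(k1 + 2k2 + 2k3 + k4) = -0.624163
p(1.7) ≈ -0.6242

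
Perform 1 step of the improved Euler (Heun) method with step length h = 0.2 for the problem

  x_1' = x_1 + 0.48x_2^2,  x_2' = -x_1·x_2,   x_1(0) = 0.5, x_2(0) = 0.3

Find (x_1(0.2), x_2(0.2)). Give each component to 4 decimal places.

Heun on (x_1,x_2): k1 = f(t_n, state_n); k2 = f(t_n + h, state_n + h·k1); state_{n+1} = state_n + (h/2)·(k1 + k2).
0.000000: (0.500000, 0.300000)
  k1 = (0.543200, -0.150000)
  predictor → (0.608640, 0.270000)
  k2 = (0.643632, -0.164333)
  → (0.618683, 0.268567)
(x_1(0.2), x_2(0.2)) ≈ (0.6187, 0.2686)

0.6187, 0.2686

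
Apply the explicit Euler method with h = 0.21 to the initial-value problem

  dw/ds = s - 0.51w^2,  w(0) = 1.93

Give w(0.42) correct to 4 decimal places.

1.3241

Euler: w_{n+1} = w_n + h·f(s_n, w_n).
s=0.000000, w=1.930000: f=-1.899699 → w ← 1.930000 + 0.21·(-1.899699) = 1.531063
s=0.210000, w=1.531063: f=-0.985519 → w ← 1.531063 + 0.21·(-0.985519) = 1.324104
w(0.42) ≈ 1.3241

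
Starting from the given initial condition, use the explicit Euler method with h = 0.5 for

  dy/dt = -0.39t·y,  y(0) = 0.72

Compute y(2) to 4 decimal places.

Euler: y_{n+1} = y_n + h·f(t_n, y_n).
t=0.000000, y=0.720000: f=0.000000 → y ← 0.720000 + 0.5·0.000000 = 0.720000
t=0.500000, y=0.720000: f=-0.140400 → y ← 0.720000 + 0.5·(-0.140400) = 0.649800
t=1.000000, y=0.649800: f=-0.253422 → y ← 0.649800 + 0.5·(-0.253422) = 0.523089
t=1.500000, y=0.523089: f=-0.306007 → y ← 0.523089 + 0.5·(-0.306007) = 0.370085
y(2) ≈ 0.3701

0.3701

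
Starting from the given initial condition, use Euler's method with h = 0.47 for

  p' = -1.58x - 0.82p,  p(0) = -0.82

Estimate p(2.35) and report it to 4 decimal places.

Euler: p_{n+1} = p_n + h·f(x_n, p_n).
x=0.000000, p=-0.820000: f=0.672400 → p ← -0.820000 + 0.47·0.672400 = -0.503972
x=0.470000, p=-0.503972: f=-0.329343 → p ← -0.503972 + 0.47·(-0.329343) = -0.658763
x=0.940000, p=-0.658763: f=-0.945014 → p ← -0.658763 + 0.47·(-0.945014) = -1.102920
x=1.410000, p=-1.102920: f=-1.323406 → p ← -1.102920 + 0.47·(-1.323406) = -1.724921
x=1.880000, p=-1.724921: f=-1.555965 → p ← -1.724921 + 0.47·(-1.555965) = -2.456224
p(2.35) ≈ -2.4562

-2.4562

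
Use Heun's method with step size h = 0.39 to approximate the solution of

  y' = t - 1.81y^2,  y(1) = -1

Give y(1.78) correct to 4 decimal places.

-3.9494

Heun: k1 = f(t_n, y_n); k2 = f(t_n + h, y_n + h·k1); y_{n+1} = y_n + (h/2)·(k1 + k2).
t=1.000000, y=-1.000000:
  k1 = f(1.000000, -1.000000) = -0.810000
  k2 = f(1.390000, -1.315900) = -1.744183
  y ← -1.000000 + (0.39/2)·(-0.810000 + (-1.744183)) = -1.498066
t=1.390000, y=-1.498066:
  k1 = f(1.390000, -1.498066) = -2.672003
  k2 = f(1.780000, -2.540147) = -9.898748
  y ← -1.498066 + (0.39/2)·(-2.672003 + (-9.898748)) = -3.949362
y(1.78) ≈ -3.9494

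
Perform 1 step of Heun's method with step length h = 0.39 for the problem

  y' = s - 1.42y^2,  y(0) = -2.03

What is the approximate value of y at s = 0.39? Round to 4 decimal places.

-8.2439

Heun: k1 = f(s_n, y_n); k2 = f(s_n + h, y_n + h·k1); y_{n+1} = y_n + (h/2)·(k1 + k2).
s=0.000000, y=-2.030000:
  k1 = f(0.000000, -2.030000) = -5.851678
  k2 = f(0.390000, -4.312154) = -26.014440
  y ← -2.030000 + (0.39/2)·(-5.851678 + (-26.014440)) = -8.243893
y(0.39) ≈ -8.2439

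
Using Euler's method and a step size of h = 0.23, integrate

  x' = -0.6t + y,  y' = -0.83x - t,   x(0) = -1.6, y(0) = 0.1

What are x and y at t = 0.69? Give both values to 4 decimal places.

-1.4286, 0.8371

Euler on (x,y): x_{n+1} = x_n + h·x', y_{n+1} = y_n + h·y'.
0.000000: (-1.600000, 0.100000); f=(0.100000, 1.328000) → (-1.577000, 0.405440)
0.230000: (-1.577000, 0.405440); f=(0.267440, 1.078910) → (-1.515489, 0.653589)
0.460000: (-1.515489, 0.653589); f=(0.377589, 0.797856) → (-1.428643, 0.837096)
(x(0.69), y(0.69)) ≈ (-1.4286, 0.8371)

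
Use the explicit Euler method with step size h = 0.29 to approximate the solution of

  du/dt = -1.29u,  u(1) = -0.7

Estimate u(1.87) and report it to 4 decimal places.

-0.1716

Euler: u_{n+1} = u_n + h·f(t_n, u_n).
t=1.000000, u=-0.700000: f=0.903000 → u ← -0.700000 + 0.29·0.903000 = -0.438130
t=1.290000, u=-0.438130: f=0.565188 → u ← -0.438130 + 0.29·0.565188 = -0.274226
t=1.580000, u=-0.274226: f=0.353751 → u ← -0.274226 + 0.29·0.353751 = -0.171638
u(1.87) ≈ -0.1716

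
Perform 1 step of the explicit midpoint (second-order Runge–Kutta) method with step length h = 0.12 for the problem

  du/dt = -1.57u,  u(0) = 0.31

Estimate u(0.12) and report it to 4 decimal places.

Midpoint: k1 = f(t_n, u_n); k2 = f(t_n + h/2, u_n + (h/2)·k1); u_{n+1} = u_n + h·k2.
t=0.000000, u=0.310000:
  k1 = f(0.000000, 0.310000) = -0.486700
  k2 = f(0.060000, 0.280798) = -0.440853
  u ← 0.310000 + 0.12·(-0.440853) = 0.257098
u(0.12) ≈ 0.2571

0.2571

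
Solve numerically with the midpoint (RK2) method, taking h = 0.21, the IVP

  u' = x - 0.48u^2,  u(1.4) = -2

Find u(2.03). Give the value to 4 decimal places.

-2.3411

Midpoint: k1 = f(x_n, u_n); k2 = f(x_n + h/2, u_n + (h/2)·k1); u_{n+1} = u_n + h·k2.
x=1.400000, u=-2.000000:
  k1 = f(1.400000, -2.000000) = -0.520000
  k2 = f(1.505000, -2.054600) = -0.521263
  u ← -2.000000 + 0.21·(-0.521263) = -2.109465
x=1.610000, u=-2.109465:
  k1 = f(1.610000, -2.109465) = -0.525925
  k2 = f(1.715000, -2.164687) = -0.534218
  u ← -2.109465 + 0.21·(-0.534218) = -2.221651
x=1.820000, u=-2.221651:
  k1 = f(1.820000, -2.221651) = -0.549152
  k2 = f(1.925000, -2.279312) = -0.568726
  u ← -2.221651 + 0.21·(-0.568726) = -2.341084
u(2.03) ≈ -2.3411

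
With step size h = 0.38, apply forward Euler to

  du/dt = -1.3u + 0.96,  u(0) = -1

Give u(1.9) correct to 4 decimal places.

Euler: u_{n+1} = u_n + h·f(t_n, u_n).
t=0.000000, u=-1.000000: f=2.260000 → u ← -1.000000 + 0.38·2.260000 = -0.141200
t=0.380000, u=-0.141200: f=1.143560 → u ← -0.141200 + 0.38·1.143560 = 0.293353
t=0.760000, u=0.293353: f=0.578641 → u ← 0.293353 + 0.38·0.578641 = 0.513237
t=1.140000, u=0.513237: f=0.292793 → u ← 0.513237 + 0.38·0.292793 = 0.624498
t=1.520000, u=0.624498: f=0.148153 → u ← 0.624498 + 0.38·0.148153 = 0.680796
u(1.9) ≈ 0.6808

0.6808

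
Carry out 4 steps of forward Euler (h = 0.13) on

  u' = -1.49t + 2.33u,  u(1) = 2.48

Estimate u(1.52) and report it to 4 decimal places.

5.7593

Euler: u_{n+1} = u_n + h·f(t_n, u_n).
t=1.000000, u=2.480000: f=4.288400 → u ← 2.480000 + 0.13·4.288400 = 3.037492
t=1.130000, u=3.037492: f=5.393656 → u ← 3.037492 + 0.13·5.393656 = 3.738667
t=1.260000, u=3.738667: f=6.833695 → u ← 3.738667 + 0.13·6.833695 = 4.627048
t=1.390000, u=4.627048: f=8.709921 → u ← 4.627048 + 0.13·8.709921 = 5.759337
u(1.52) ≈ 5.7593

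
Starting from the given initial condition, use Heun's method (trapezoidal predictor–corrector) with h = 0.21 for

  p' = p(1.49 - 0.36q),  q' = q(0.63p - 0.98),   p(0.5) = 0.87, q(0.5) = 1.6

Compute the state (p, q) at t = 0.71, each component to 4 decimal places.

Heun on (p,q): k1 = f(t_n, state_n); k2 = f(t_n + h, state_n + h·k1); state_{n+1} = state_n + (h/2)·(k1 + k2).
0.500000: (0.870000, 1.600000)
  k1 = (0.795180, -0.691040)
  predictor → (1.036988, 1.454882)
  k2 = (1.001982, -0.475306)
  → (1.058702, 1.477534)
(p(0.71), q(0.71)) ≈ (1.0587, 1.4775)

1.0587, 1.4775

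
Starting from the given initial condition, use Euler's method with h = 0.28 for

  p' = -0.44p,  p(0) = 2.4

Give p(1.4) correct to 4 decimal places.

Euler: p_{n+1} = p_n + h·f(x_n, p_n).
x=0.000000, p=2.400000: f=-1.056000 → p ← 2.400000 + 0.28·(-1.056000) = 2.104320
x=0.280000, p=2.104320: f=-0.925901 → p ← 2.104320 + 0.28·(-0.925901) = 1.845068
x=0.560000, p=1.845068: f=-0.811830 → p ← 1.845068 + 0.28·(-0.811830) = 1.617755
x=0.840000, p=1.617755: f=-0.711812 → p ← 1.617755 + 0.28·(-0.711812) = 1.418448
x=1.120000, p=1.418448: f=-0.624117 → p ← 1.418448 + 0.28·(-0.624117) = 1.243695
p(1.4) ≈ 1.2437

1.2437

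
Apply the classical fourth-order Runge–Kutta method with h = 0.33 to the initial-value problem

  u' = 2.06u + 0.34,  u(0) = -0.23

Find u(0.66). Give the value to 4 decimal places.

-0.4177

RK4: k1 = f(x_n, u_n); k2 = f(x_n + h/2, u_n + (h/2)·k1); k3 = f(x_n + h/2, u_n + (h/2)·k2); k4 = f(x_n + h, u_n + h·k3); u_{n+1} = u_n + (h/6)·(k1 + 2k2 + 2k3 + k4).
x=0.000000, u=-0.230000:
  k1 = f(0.000000, -0.230000) = -0.133800
  k2 = f(0.165000, -0.252077) = -0.179279
  k3 = f(0.165000, -0.259581) = -0.194737
  k4 = f(0.330000, -0.294263) = -0.266182
  u ← -0.230000 + (0.33/6)·(k1 + 2k2 + 2k3 + k4) = -0.293141
x=0.330000, u=-0.293141:
  k1 = f(0.330000, -0.293141) = -0.263870
  k2 = f(0.495000, -0.336679) = -0.353559
  k3 = f(0.495000, -0.351478) = -0.384045
  k4 = f(0.660000, -0.419875) = -0.524943
  u ← -0.293141 + (0.33/6)·(k1 + 2k2 + 2k3 + k4) = -0.417662
u(0.66) ≈ -0.4177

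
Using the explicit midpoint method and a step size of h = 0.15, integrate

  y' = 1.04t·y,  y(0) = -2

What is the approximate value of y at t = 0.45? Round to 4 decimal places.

Midpoint: k1 = f(t_n, y_n); k2 = f(t_n + h/2, y_n + (h/2)·k1); y_{n+1} = y_n + h·k2.
t=0.000000, y=-2.000000:
  k1 = f(0.000000, -2.000000) = 0.000000
  k2 = f(0.075000, -2.000000) = -0.156000
  y ← -2.000000 + 0.15·(-0.156000) = -2.023400
t=0.150000, y=-2.023400:
  k1 = f(0.150000, -2.023400) = -0.315650
  k2 = f(0.225000, -2.047074) = -0.479015
  y ← -2.023400 + 0.15·(-0.479015) = -2.095252
t=0.300000, y=-2.095252:
  k1 = f(0.300000, -2.095252) = -0.653719
  k2 = f(0.375000, -2.144281) = -0.836270
  y ← -2.095252 + 0.15·(-0.836270) = -2.220693
y(0.45) ≈ -2.2207

-2.2207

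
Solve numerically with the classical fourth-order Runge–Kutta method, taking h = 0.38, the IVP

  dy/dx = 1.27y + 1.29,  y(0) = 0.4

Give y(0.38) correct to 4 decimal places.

1.2778

RK4: k1 = f(x_n, y_n); k2 = f(x_n + h/2, y_n + (h/2)·k1); k3 = f(x_n + h/2, y_n + (h/2)·k2); k4 = f(x_n + h, y_n + h·k3); y_{n+1} = y_n + (h/6)·(k1 + 2k2 + 2k3 + k4).
x=0.000000, y=0.400000:
  k1 = f(0.000000, 0.400000) = 1.798000
  k2 = f(0.190000, 0.741620) = 2.231857
  k3 = f(0.190000, 0.824053) = 2.336547
  k4 = f(0.380000, 1.287888) = 2.925618
  y ← 0.400000 + (0.38/6)·(k1 + 2k2 + 2k3 + k4) = 1.277827
y(0.38) ≈ 1.2778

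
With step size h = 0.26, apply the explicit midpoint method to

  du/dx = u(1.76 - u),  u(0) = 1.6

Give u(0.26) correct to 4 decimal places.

1.6538

Midpoint: k1 = f(x_n, u_n); k2 = f(x_n + h/2, u_n + (h/2)·k1); u_{n+1} = u_n + h·k2.
x=0.000000, u=1.600000:
  k1 = f(0.000000, 1.600000) = 0.256000
  k2 = f(0.130000, 1.633280) = 0.206969
  u ← 1.600000 + 0.26·0.206969 = 1.653812
u(0.26) ≈ 1.6538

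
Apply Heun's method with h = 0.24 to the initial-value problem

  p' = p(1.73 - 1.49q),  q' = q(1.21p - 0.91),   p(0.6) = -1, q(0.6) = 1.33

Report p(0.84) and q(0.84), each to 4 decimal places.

Heun on (p,q): k1 = f(s_n, state_n); k2 = f(s_n + h, state_n + h·k1); state_{n+1} = state_n + (h/2)·(k1 + k2).
0.600000: (-1.000000, 1.330000)
  k1 = (0.251700, -2.819600)
  predictor → (-0.939592, 0.653296)
  k2 = (-0.710885, -1.337236)
  → (-1.055102, 0.831180)
(p(0.84), q(0.84)) ≈ (-1.0551, 0.8312)

-1.0551, 0.8312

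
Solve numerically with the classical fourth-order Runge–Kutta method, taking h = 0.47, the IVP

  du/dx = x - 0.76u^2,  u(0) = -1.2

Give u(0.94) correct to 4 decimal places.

RK4: k1 = f(x_n, u_n); k2 = f(x_n + h/2, u_n + (h/2)·k1); k3 = f(x_n + h/2, u_n + (h/2)·k2); k4 = f(x_n + h, u_n + h·k3); u_{n+1} = u_n + (h/6)·(k1 + 2k2 + 2k3 + k4).
x=0.000000, u=-1.200000:
  k1 = f(0.000000, -1.200000) = -1.094400
  k2 = f(0.235000, -1.457184) = -1.378773
  k3 = f(0.235000, -1.524012) = -1.530185
  k4 = f(0.470000, -1.919187) = -2.329291
  u ← -1.200000 + (0.47/6)·(k1 + 2k2 + 2k3 + k4) = -1.923926
x=0.470000, u=-1.923926:
  k1 = f(0.470000, -1.923926) = -2.343133
  k2 = f(0.705000, -2.474562) = -3.948827
  k3 = f(0.705000, -2.851900) = -5.476335
  k4 = f(0.940000, -4.497803) = -14.434977
  u ← -1.923926 + (0.47/6)·(k1 + 2k2 + 2k3 + k4) = -4.714820
u(0.94) ≈ -4.7148

-4.7148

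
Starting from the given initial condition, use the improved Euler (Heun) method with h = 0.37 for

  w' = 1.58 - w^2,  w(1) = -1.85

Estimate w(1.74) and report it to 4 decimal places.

-10.9633

Heun: k1 = f(t_n, w_n); k2 = f(t_n + h, w_n + h·k1); w_{n+1} = w_n + (h/2)·(k1 + k2).
t=1.000000, w=-1.850000:
  k1 = f(1.000000, -1.850000) = -1.842500
  k2 = f(1.370000, -2.531725) = -4.829631
  w ← -1.850000 + (0.37/2)·(-1.842500 + (-4.829631)) = -3.084344
t=1.370000, w=-3.084344:
  k1 = f(1.370000, -3.084344) = -7.933180
  k2 = f(1.740000, -6.019621) = -34.655836
  w ← -3.084344 + (0.37/2)·(-7.933180 + (-34.655836)) = -10.963312
w(1.74) ≈ -10.9633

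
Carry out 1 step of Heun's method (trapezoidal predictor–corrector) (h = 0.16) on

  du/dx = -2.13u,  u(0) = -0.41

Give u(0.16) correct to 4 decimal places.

Heun: k1 = f(x_n, u_n); k2 = f(x_n + h, u_n + h·k1); u_{n+1} = u_n + (h/2)·(k1 + k2).
x=0.000000, u=-0.410000:
  k1 = f(0.000000, -0.410000) = 0.873300
  k2 = f(0.160000, -0.270272) = 0.575679
  u ← -0.410000 + (0.16/2)·(0.873300 + 0.575679) = -0.294082
u(0.16) ≈ -0.2941

-0.2941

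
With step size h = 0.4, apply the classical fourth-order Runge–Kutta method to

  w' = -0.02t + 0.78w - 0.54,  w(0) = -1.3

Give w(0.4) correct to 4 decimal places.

-2.0312

RK4: k1 = f(t_n, w_n); k2 = f(t_n + h/2, w_n + (h/2)·k1); k3 = f(t_n + h/2, w_n + (h/2)·k2); k4 = f(t_n + h, w_n + h·k3); w_{n+1} = w_n + (h/6)·(k1 + 2k2 + 2k3 + k4).
t=0.000000, w=-1.300000:
  k1 = f(0.000000, -1.300000) = -1.554000
  k2 = f(0.200000, -1.610800) = -1.800424
  k3 = f(0.200000, -1.660085) = -1.838866
  k4 = f(0.400000, -2.035546) = -2.135726
  w ← -1.300000 + (0.4/6)·(k1 + 2k2 + 2k3 + k4) = -2.031220
w(0.4) ≈ -2.0312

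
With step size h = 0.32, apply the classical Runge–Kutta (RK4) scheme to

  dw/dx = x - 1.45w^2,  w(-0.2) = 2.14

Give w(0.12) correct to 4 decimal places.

RK4: k1 = f(x_n, w_n); k2 = f(x_n + h/2, w_n + (h/2)·k1); k3 = f(x_n + h/2, w_n + (h/2)·k2); k4 = f(x_n + h, w_n + h·k3); w_{n+1} = w_n + (h/6)·(k1 + 2k2 + 2k3 + k4).
x=-0.200000, w=2.140000:
  k1 = f(-0.200000, 2.140000) = -6.840420
  k2 = f(-0.040000, 1.045533) = -1.625051
  k3 = f(-0.040000, 1.879992) = -5.164835
  k4 = f(0.120000, 0.487253) = -0.224252
  w ← 2.140000 + (0.32/6)·(k1 + 2k2 + 2k3 + k4) = 1.038963
w(0.12) ≈ 1.0390

1.0390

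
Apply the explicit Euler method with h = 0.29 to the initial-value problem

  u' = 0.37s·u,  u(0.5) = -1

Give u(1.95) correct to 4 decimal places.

-1.7235

Euler: u_{n+1} = u_n + h·f(s_n, u_n).
s=0.500000, u=-1.000000: f=-0.185000 → u ← -1.000000 + 0.29·(-0.185000) = -1.053650
s=0.790000, u=-1.053650: f=-0.307982 → u ← -1.053650 + 0.29·(-0.307982) = -1.142965
s=1.080000, u=-1.142965: f=-0.456729 → u ← -1.142965 + 0.29·(-0.456729) = -1.275416
s=1.370000, u=-1.275416: f=-0.646508 → u ← -1.275416 + 0.29·(-0.646508) = -1.462904
s=1.660000, u=-1.462904: f=-0.898515 → u ← -1.462904 + 0.29·(-0.898515) = -1.723473
u(1.95) ≈ -1.7235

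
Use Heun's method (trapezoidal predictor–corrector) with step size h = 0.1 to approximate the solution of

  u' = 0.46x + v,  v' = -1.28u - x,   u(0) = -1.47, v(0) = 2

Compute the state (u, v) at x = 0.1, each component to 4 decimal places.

Heun on (u,v): k1 = f(x_n, state_n); k2 = f(x_n + h, state_n + h·k1); state_{n+1} = state_n + (h/2)·(k1 + k2).
0.000000: (-1.470000, 2.000000)
  k1 = (2.000000, 1.881600)
  predictor → (-1.270000, 2.188160)
  k2 = (2.234160, 1.525600)
  → (-1.258292, 2.170360)
(u(0.1), v(0.1)) ≈ (-1.2583, 2.1704)

-1.2583, 2.1704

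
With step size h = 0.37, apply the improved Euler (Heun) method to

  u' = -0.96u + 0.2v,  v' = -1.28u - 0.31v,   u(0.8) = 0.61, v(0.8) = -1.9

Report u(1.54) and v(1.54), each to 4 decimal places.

Heun on (u,v): k1 = f(t_n, state_n); k2 = f(t_n + h, state_n + h·k1); state_{n+1} = state_n + (h/2)·(k1 + k2).
0.800000: (0.610000, -1.900000)
  k1 = (-0.965600, -0.191800)
  predictor → (0.252728, -1.970966)
  k2 = (-0.636812, 0.287508)
  → (0.313554, -1.882294)
1.170000: (0.313554, -1.882294)
  k1 = (-0.677470, 0.182162)
  predictor → (0.062890, -1.814894)
  k2 = (-0.423353, 0.482118)
  → (0.109901, -1.759402)
(u(1.54), v(1.54)) ≈ (0.1099, -1.7594)

0.1099, -1.7594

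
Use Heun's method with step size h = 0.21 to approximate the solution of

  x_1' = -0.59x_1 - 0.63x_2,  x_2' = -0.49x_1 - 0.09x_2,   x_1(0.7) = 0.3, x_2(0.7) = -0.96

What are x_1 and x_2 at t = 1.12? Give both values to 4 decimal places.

0.4630, -1.0024

Heun on (x_1,x_2): k1 = f(t_n, state_n); k2 = f(t_n + h, state_n + h·k1); state_{n+1} = state_n + (h/2)·(k1 + k2).
0.700000: (0.300000, -0.960000)
  k1 = (0.427800, -0.060600)
  predictor → (0.389838, -0.972726)
  k2 = (0.382813, -0.103475)
  → (0.385114, -0.977228)
0.910000: (0.385114, -0.977228)
  k1 = (0.388436, -0.100756)
  predictor → (0.466686, -0.998387)
  k2 = (0.353639, -0.138821)
  → (0.463032, -1.002383)
(x_1(1.12), x_2(1.12)) ≈ (0.4630, -1.0024)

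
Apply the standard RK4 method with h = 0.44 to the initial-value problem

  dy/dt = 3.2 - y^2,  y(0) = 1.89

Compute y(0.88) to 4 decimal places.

RK4: k1 = f(t_n, y_n); k2 = f(t_n + h/2, y_n + (h/2)·k1); k3 = f(t_n + h/2, y_n + (h/2)·k2); k4 = f(t_n + h, y_n + h·k3); y_{n+1} = y_n + (h/6)·(k1 + 2k2 + 2k3 + k4).
t=0.000000, y=1.890000:
  k1 = f(0.000000, 1.890000) = -0.372100
  k2 = f(0.220000, 1.808138) = -0.069363
  k3 = f(0.220000, 1.874740) = -0.314651
  k4 = f(0.440000, 1.751554) = 0.132059
  y ← 1.890000 + (0.44/6)·(k1 + 2k2 + 2k3 + k4) = 1.816075
t=0.440000, y=1.816075:
  k1 = f(0.440000, 1.816075) = -0.098129
  k2 = f(0.660000, 1.794487) = -0.020183
  k3 = f(0.660000, 1.811635) = -0.082021
  k4 = f(0.880000, 1.779986) = 0.031650
  y ← 1.816075 + (0.44/6)·(k1 + 2k2 + 2k3 + k4) = 1.796210
y(0.88) ≈ 1.7962

1.7962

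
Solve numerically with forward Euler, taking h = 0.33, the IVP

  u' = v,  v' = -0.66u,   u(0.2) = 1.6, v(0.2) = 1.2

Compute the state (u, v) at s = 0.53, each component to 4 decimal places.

1.9960, 0.8515

Euler on (u,v): u_{n+1} = u_n + h·u', v_{n+1} = v_n + h·v'.
0.200000: (1.600000, 1.200000); f=(1.200000, -1.056000) → (1.996000, 0.851520)
(u(0.53), v(0.53)) ≈ (1.9960, 0.8515)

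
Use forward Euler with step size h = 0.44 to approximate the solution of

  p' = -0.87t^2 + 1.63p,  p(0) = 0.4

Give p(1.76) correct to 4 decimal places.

2.0835

Euler: p_{n+1} = p_n + h·f(t_n, p_n).
t=0.000000, p=0.400000: f=0.652000 → p ← 0.400000 + 0.44·0.652000 = 0.686880
t=0.440000, p=0.686880: f=0.951182 → p ← 0.686880 + 0.44·0.951182 = 1.105400
t=0.880000, p=1.105400: f=1.128074 → p ← 1.105400 + 0.44·1.128074 = 1.601753
t=1.320000, p=1.601753: f=1.094969 → p ← 1.601753 + 0.44·1.094969 = 2.083540
p(1.76) ≈ 2.0835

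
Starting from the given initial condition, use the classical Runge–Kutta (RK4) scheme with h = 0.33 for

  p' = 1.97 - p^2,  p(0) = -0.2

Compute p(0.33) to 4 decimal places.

0.4338

RK4: k1 = f(t_n, p_n); k2 = f(t_n + h/2, p_n + (h/2)·k1); k3 = f(t_n + h/2, p_n + (h/2)·k2); k4 = f(t_n + h, p_n + h·k3); p_{n+1} = p_n + (h/6)·(k1 + 2k2 + 2k3 + k4).
t=0.000000, p=-0.200000:
  k1 = f(0.000000, -0.200000) = 1.930000
  k2 = f(0.165000, 0.118450) = 1.955970
  k3 = f(0.165000, 0.122735) = 1.954936
  k4 = f(0.330000, 0.445129) = 1.771860
  p ← -0.200000 + (0.33/6)·(k1 + 2k2 + 2k3 + k4) = 0.433802
p(0.33) ≈ 0.4338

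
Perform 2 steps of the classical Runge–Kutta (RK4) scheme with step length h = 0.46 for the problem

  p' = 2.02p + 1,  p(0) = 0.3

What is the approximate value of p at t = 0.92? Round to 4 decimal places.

RK4: k1 = f(t_n, p_n); k2 = f(t_n + h/2, p_n + (h/2)·k1); k3 = f(t_n + h/2, p_n + (h/2)·k2); k4 = f(t_n + h, p_n + h·k3); p_{n+1} = p_n + (h/6)·(k1 + 2k2 + 2k3 + k4).
t=0.000000, p=0.300000:
  k1 = f(0.000000, 0.300000) = 1.606000
  k2 = f(0.230000, 0.669380) = 2.352148
  k3 = f(0.230000, 0.840994) = 2.698808
  k4 = f(0.460000, 1.541452) = 4.113732
  p ← 0.300000 + (0.46/6)·(k1 + 2k2 + 2k3 + k4) = 1.512993
t=0.460000, p=1.512993:
  k1 = f(0.460000, 1.512993) = 4.056245
  k2 = f(0.690000, 2.445929) = 5.940777
  k3 = f(0.690000, 2.879371) = 6.816330
  k4 = f(0.920000, 4.648504) = 10.389979
  p ← 1.512993 + (0.46/6)·(k1 + 2k2 + 2k3 + k4) = 4.576626
p(0.92) ≈ 4.5766

4.5766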